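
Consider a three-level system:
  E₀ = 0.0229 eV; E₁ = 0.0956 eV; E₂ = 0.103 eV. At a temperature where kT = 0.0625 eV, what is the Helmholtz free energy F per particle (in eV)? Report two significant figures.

-0.0061 eV

Eᵢ/kT = 0.3664, 1.530, 1.648.
Z = Σ e^(−Eᵢ/kT) = e^(−0.3664) + e^(−1.530) + e^(−1.648) = 0.6932 + 0.2165 + 0.1924 = 1.102.
F = −kT ln Z = −0.0625 × ln(1.102) = −0.0625 × 0.09713 = -0.0061 eV.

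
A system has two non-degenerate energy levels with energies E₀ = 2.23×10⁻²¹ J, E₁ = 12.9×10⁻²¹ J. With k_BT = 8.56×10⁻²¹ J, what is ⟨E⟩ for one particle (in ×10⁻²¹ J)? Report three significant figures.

4.61 ×10⁻²¹ J

Eᵢ/kT = 0.26051, 1.5070.
Z = Σ e^(−Eᵢ/kT) = e^(−0.26051) + e^(−1.5070) = 0.77066 + 0.22157 = 0.99223.
⟨E⟩ = Σ Eᵢ e^(−Eᵢ/kT) / Z = (2.23·0.77066 + 12.9·0.22157) / 0.99223 = 4.61 ×10⁻²¹ J.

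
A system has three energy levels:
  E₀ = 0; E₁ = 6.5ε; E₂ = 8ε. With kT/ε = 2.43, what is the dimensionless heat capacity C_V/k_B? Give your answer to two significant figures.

Eᵢ/kT = 0, 2.675, 3.292.
Z = Σ e^(−Eᵢ/kT) = e^(−0) + e^(−2.675) + e^(−3.292) = 1.000 + 0.06891 + 0.03718 = 1.106.
⟨E⟩ = 0.6739 ε, ⟨E²⟩ = 4.784 ε².
C_V/k_B = (⟨E²⟩ − ⟨E⟩²)/(kT)² = (4.784 − 0.4541)/5.905 = 0.73.

0.73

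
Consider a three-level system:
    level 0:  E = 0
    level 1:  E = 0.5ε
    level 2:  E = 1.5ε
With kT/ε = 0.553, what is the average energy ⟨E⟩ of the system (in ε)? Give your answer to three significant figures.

0.205 ε

Eᵢ/kT = 0, 0.90416, 2.7125.
Z = Σ e^(−Eᵢ/kT) = e^(−0) + e^(−0.90416) + e^(−2.7125) = 1.0000 + 0.40488 + 0.066371 = 1.4713.
⟨E⟩ = Σ Eᵢ e^(−Eᵢ/kT) / Z = (0·1.0000 + 0.5·0.40488 + 1.5·0.066371) / 1.4713 = 0.205 ε.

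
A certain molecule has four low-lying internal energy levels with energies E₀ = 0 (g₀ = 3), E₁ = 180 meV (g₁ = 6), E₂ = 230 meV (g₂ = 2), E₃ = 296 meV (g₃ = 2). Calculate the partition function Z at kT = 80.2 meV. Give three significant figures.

Z = 3.80

Eᵢ/kT = 0, 2.2444, 2.8678, 3.6908.
Z = Σ gᵢe^(−Eᵢ/kT) = 3·e^(−0) + 6·e^(−2.2444) + 2·e^(−2.8678) + 2·e^(−3.6908) = 3.0000 + 0.63595 + 0.11365 + 0.049904 = 3.7995.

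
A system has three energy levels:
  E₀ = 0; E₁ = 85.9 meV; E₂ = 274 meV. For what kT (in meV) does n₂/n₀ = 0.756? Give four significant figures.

979.6 meV

n₂/n₀ = exp[−(E₂−E₀)/kT] = 0.756.
⇒ (E₂−E₀)/kT = ln(1/0.756) = ln(1.32275) = 0.279713.
kT = 274 meV / 0.279713 = 979.6 meV.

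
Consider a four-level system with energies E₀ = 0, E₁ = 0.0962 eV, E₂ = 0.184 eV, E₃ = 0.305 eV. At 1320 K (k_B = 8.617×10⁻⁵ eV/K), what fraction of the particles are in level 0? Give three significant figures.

0.590

k_BT = 8.617×10⁻⁵ × 1320 K = 0.11374 eV.
Eᵢ/kT = 0, 0.84579, 1.6177, 2.6816.
Z = Σ e^(−Eᵢ/kT) = e^(−0) + e^(−0.84579) + e^(−1.6177) + e^(−2.6816) = 1.0000 + 0.42922 + 0.19835 + 0.068454 = 1.6960.
P₀ = e^(−E₀/kT) / Z = 1.0000/1.6960 = 0.590.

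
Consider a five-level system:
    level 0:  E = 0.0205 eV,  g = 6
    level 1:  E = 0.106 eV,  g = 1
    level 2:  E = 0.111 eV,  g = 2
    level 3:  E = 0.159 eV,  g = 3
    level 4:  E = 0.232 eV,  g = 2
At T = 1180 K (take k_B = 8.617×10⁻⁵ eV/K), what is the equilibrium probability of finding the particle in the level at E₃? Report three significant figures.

0.0929

k_BT = 8.617×10⁻⁵ × 1180 K = 0.10168 eV.
Eᵢ/kT = 0.20161, 1.0425, 1.0917, 1.5637, 2.2817.
Z = Σ gᵢe^(−Eᵢ/kT) = 6·e^(−0.20161) + 1·e^(−1.0425) + 2·e^(−1.0917) + 3·e^(−1.5637) + 2·e^(−2.2817) = 4.9045 + 0.35257 + 0.67129 + 0.62808 + 0.20422 = 6.7607.
P₃ = g₃ e^(−E₃/kT) / Z = 0.62808/6.7607 = 0.0929.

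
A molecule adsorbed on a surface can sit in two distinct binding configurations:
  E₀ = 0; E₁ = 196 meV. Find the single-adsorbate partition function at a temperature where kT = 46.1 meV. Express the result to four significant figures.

Eᵢ/kT = 0, 4.25163.
Z = Σ e^(−Eᵢ/kT) = e^(−0) + e^(−4.25163) = 1.00000 + 0.0142410 = 1.01424.

Z = 1.014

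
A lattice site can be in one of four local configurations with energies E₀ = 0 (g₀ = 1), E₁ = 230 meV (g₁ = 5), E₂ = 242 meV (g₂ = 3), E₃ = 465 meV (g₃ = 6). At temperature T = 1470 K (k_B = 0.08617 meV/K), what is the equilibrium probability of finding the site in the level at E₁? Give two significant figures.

k_BT = 0.08617 × 1470 K = 126.7 meV.
Eᵢ/kT = 0, 1.815, 1.910, 3.670.
Z = Σ gᵢe^(−Eᵢ/kT) = 1·e^(−0) + 5·e^(−1.815) + 3·e^(−1.910) + 6·e^(−3.670) = 1.000 + 0.8142 + 0.4442 + 0.1529 = 2.411.
P₁ = g₁ e^(−E₁/kT) / Z = 0.8142/2.411 = 0.34.

0.34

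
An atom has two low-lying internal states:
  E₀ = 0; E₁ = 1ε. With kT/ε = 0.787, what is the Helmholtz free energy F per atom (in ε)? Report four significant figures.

-0.1947 ε

Eᵢ/kT = 0, 1.27065.
Z = Σ e^(−Eᵢ/kT) = e^(−0) + e^(−1.27065) = 1.00000 + 0.280649 = 1.28065.
F = −kT ln Z = −0.787 × ln(1.28065) = −0.787 × 0.247368 = -0.1947 ε.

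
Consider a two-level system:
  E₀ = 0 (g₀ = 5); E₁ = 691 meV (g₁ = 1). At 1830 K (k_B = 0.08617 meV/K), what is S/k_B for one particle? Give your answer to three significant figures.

1.62

k_BT = 0.08617 × 1830 K = 157.69 meV.
Eᵢ/kT = 0, 4.3820.
Z = Σ gᵢe^(−Eᵢ/kT) = 5·e^(−0) + 1·e^(−4.3820) = 5.0000 + 0.012500 = 5.0125.
⟨E⟩ = Σ EᵢPᵢ = 1.7232 meV.
S/k_B = ln Z + ⟨E⟩/kT = ln(5.0125) + 1.7232/157.69 = 1.6119 + 0.010928 = 1.62.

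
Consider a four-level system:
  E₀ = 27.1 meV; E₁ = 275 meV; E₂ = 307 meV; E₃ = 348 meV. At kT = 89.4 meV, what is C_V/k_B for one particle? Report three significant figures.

0.985

Eᵢ/kT = 0.30313, 3.0761, 3.4340, 3.8926.
Z = Σ e^(−Eᵢ/kT) = e^(−0.30313) + e^(−3.0761) + e^(−3.4340) + e^(−3.8926) = 0.73850 + 0.046139 + 0.032258 + 0.020392 = 0.83729.
⟨E⟩ = 59.360 meV, ⟨E²⟩ = 11396 meV².
C_V/k_B = (⟨E²⟩ − ⟨E⟩²)/(kT)² = (11396 − 3523.6)/7992.4 = 0.985.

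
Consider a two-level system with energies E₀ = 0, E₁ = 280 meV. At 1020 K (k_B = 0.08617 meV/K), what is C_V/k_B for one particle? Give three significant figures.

0.387

k_BT = 0.08617 × 1020 K = 87.893 meV.
Eᵢ/kT = 0, 3.1857.
Z = Σ e^(−Eᵢ/kT) = e^(−0) + e^(−3.1857) = 1.0000 + 0.041349 = 1.0413.
⟨E⟩ = 11.119 meV, ⟨E²⟩ = 3113.2 meV².
C_V/k_B = (⟨E²⟩ − ⟨E⟩²)/(kT)² = (3113.2 − 123.63)/7725.2 = 0.387.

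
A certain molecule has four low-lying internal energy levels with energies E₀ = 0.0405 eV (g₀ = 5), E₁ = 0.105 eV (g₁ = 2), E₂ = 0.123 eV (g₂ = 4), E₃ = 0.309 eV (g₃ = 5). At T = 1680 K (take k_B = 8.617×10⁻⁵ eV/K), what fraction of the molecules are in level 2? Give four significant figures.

k_BT = 8.617×10⁻⁵ × 1680 K = 0.144766 eV.
Eᵢ/kT = 0.279762, 0.725308, 0.849647, 2.13448.
Z = Σ gᵢe^(−Eᵢ/kT) = 5·e^(−0.279762) + 2·e^(−0.725308) + 4·e^(−0.849647) + 5·e^(−2.13448) = 3.77982 + 0.968351 + 1.71026 + 0.591530 = 7.04996.
P₂ = g₂ e^(−E₂/kT) / Z = 1.71026/7.04996 = 0.2426.

0.2426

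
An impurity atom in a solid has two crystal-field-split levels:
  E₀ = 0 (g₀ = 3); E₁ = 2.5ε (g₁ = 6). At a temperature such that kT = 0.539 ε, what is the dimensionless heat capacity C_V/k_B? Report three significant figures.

Eᵢ/kT = 0, 4.6382.
Z = Σ gᵢe^(−Eᵢ/kT) = 3·e^(−0) + 6·e^(−4.6382) = 3.0000 + 0.058051 = 3.0581.
⟨E⟩ = 0.047457 ε, ⟨E²⟩ = 0.11864 ε².
C_V/k_B = (⟨E²⟩ − ⟨E⟩²)/(kT)² = (0.11864 − 0.0022522)/0.29052 = 0.401.

0.401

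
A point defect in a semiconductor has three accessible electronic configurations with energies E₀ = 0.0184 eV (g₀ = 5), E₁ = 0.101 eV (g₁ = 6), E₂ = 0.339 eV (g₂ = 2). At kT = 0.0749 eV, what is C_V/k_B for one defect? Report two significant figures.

0.31

Eᵢ/kT = 0.2457, 1.348, 4.526.
Z = Σ gᵢe^(−Eᵢ/kT) = 5·e^(−0.2457) + 6·e^(−1.348) + 2·e^(−4.526) = 3.911 + 1.559 + 0.02165 = 5.492.
⟨E⟩ = 0.04311 eV, ⟨E²⟩ = 0.003590 eV².
C_V/k_B = (⟨E²⟩ − ⟨E⟩²)/(kT)² = (0.003590 − 0.001858)/0.005610 = 0.31.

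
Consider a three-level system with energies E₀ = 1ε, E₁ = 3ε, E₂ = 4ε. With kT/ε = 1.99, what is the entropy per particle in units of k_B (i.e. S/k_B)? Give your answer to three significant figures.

0.904

Eᵢ/kT = 0.50251, 1.5075, 2.0101.
Z = Σ e^(−Eᵢ/kT) = e^(−0.50251) + e^(−1.5075) + e^(−2.0101) = 0.60501 + 0.22146 + 0.13398 = 0.96045.
⟨E⟩ = Σ EᵢPᵢ = 1.8797 ε.
S/k_B = ln Z + ⟨E⟩/kT = ln(0.96045) + 1.8797/1.99 = -0.040353 + 0.94457 = 0.904.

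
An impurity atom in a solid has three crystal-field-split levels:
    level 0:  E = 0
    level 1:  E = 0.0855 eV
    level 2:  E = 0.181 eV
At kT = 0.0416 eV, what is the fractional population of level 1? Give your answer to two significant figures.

0.11

Eᵢ/kT = 0, 2.055, 4.351.
Z = Σ e^(−Eᵢ/kT) = e^(−0) + e^(−2.055) + e^(−4.351) = 1.000 + 0.1281 + 0.01289 = 1.141.
P₁ = e^(−E₁/kT) / Z = 0.1281/1.141 = 0.11.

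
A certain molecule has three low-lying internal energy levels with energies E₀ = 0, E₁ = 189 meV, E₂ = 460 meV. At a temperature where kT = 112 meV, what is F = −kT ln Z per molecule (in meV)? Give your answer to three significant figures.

-20.6 meV

Eᵢ/kT = 0, 1.6875, 4.1071.
Z = Σ e^(−Eᵢ/kT) = e^(−0) + e^(−1.6875) + e^(−4.1071) = 1.0000 + 0.18498 + 0.016455 = 1.2014.
F = −kT ln Z = −112 × ln(1.2014) = −112 × 0.18349 = -20.6 meV.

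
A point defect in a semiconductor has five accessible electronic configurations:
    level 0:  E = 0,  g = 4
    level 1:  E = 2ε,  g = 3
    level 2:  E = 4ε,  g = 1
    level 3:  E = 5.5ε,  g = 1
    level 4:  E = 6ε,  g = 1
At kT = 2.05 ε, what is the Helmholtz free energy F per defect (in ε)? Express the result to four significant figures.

Eᵢ/kT = 0, 0.975610, 1.95122, 2.68293, 2.92683.
Z = Σ gᵢe^(−Eᵢ/kT) = 4·e^(−0) + 3·e^(−0.975610) + 1·e^(−1.95122) + 1·e^(−2.68293) + 1·e^(−2.92683) = 4.00000 + 1.13089 + 0.142101 + 0.0683626 + 0.0535666 = 5.39492.
F = −kT ln Z = −2.05 × ln(5.39492) = −2.05 × 1.68546 = -3.455 ε.

-3.455 ε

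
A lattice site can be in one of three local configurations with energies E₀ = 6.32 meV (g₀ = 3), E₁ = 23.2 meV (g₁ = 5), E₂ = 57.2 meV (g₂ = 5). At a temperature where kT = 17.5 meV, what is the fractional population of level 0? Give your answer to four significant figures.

Eᵢ/kT = 0.361143, 1.32571, 3.26857.
Z = Σ gᵢe^(−Eᵢ/kT) = 3·e^(−0.361143) + 5·e^(−1.32571) + 5·e^(−3.26857) = 2.09064 + 1.32807 + 0.190304 = 3.60901.
P₀ = g₀ e^(−E₀/kT) / Z = 2.09064/3.60901 = 0.5793.

0.5793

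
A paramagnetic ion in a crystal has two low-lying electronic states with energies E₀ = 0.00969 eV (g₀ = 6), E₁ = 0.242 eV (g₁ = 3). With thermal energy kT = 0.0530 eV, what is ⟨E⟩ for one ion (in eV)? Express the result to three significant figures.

Eᵢ/kT = 0.18283, 4.5660.
Z = Σ gᵢe^(−Eᵢ/kT) = 6·e^(−0.18283) + 3·e^(−4.5660) = 4.9975 + 0.031198 = 5.0287.
⟨E⟩ = Σ Eᵢ gᵢe^(−Eᵢ/kT) / Z = (0.00969·4.9975 + 0.242·0.031198) / 5.0287 = 0.0111 eV.

0.0111 eV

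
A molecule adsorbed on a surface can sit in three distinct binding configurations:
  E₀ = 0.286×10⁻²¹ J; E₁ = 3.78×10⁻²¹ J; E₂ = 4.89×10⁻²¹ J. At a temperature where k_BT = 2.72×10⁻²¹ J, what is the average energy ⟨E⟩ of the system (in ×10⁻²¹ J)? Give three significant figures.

Eᵢ/kT = 0.10515, 1.3897, 1.7978.
Z = Σ e^(−Eᵢ/kT) = e^(−0.10515) + e^(−1.3897) + e^(−1.7978) = 0.90019 + 0.24915 + 0.16566 = 1.3150.
⟨E⟩ = Σ Eᵢ e^(−Eᵢ/kT) / Z = (0.286·0.90019 + 3.78·0.24915 + 4.89·0.16566) / 1.3150 = 1.53 ×10⁻²¹ J.

1.53 ×10⁻²¹ J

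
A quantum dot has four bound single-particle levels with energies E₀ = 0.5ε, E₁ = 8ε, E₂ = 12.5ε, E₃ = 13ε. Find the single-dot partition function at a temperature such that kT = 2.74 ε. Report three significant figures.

Z = 0.906

Eᵢ/kT = 0.18248, 2.9197, 4.5620, 4.7445.
Z = Σ e^(−Eᵢ/kT) = e^(−0.18248) + e^(−2.9197) + e^(−4.5620) + e^(−4.7445) = 0.83320 + 0.053950 + 0.010441 + 0.0086994 = 0.90629.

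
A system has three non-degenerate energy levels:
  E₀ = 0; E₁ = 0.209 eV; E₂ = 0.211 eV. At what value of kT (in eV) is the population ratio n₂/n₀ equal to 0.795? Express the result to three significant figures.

0.920 eV

n₂/n₀ = exp[−(E₂−E₀)/kT] = 0.795.
⇒ (E₂−E₀)/kT = ln(1/0.795) = ln(1.2579) = 0.22944.
kT = 0.211 eV / 0.22944 = 0.920 eV.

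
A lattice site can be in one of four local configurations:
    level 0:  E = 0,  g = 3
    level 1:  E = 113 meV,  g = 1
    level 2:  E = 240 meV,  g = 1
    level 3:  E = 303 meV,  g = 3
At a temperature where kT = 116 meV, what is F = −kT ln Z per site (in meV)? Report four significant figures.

-152.5 meV

Eᵢ/kT = 0, 0.974138, 2.06897, 2.61207.
Z = Σ gᵢe^(−Eᵢ/kT) = 3·e^(−0) + 1·e^(−0.974138) + 1·e^(−2.06897) + 3·e^(−2.61207) = 3.00000 + 0.377518 + 0.126316 + 0.220147 = 3.72398.
F = −kT ln Z = −116 × ln(3.72398) = −116 × 1.31479 = -152.5 meV.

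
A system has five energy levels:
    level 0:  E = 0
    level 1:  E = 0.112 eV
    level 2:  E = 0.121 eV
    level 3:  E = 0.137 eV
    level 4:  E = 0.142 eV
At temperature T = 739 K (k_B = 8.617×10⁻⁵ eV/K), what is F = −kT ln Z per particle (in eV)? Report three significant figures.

-0.0277 eV

k_BT = 8.617×10⁻⁵ × 739 K = 0.063680 eV.
Eᵢ/kT = 0, 1.7588, 1.9001, 2.1514, 2.2299.
Z = Σ e^(−Eᵢ/kT) = e^(−0) + e^(−1.7588) + e^(−1.9001) + e^(−2.1514) + e^(−2.2299) = 1.0000 + 0.17225 + 0.14955 + 0.11632 + 0.10754 = 1.5457.
F = −kT ln Z = −0.063680 × ln(1.5457) = −0.063680 × 0.43548 = -0.0277 eV.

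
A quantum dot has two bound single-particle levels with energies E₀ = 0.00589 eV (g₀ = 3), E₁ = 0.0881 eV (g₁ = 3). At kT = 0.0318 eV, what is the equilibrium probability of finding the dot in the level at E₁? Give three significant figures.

0.0701

Eᵢ/kT = 0.18522, 2.7704.
Z = Σ gᵢe^(−Eᵢ/kT) = 3·e^(−0.18522) + 3·e^(−2.7704) = 2.4928 + 0.18791 = 2.6807.
P₁ = g₁ e^(−E₁/kT) / Z = 0.18791/2.6807 = 0.0701.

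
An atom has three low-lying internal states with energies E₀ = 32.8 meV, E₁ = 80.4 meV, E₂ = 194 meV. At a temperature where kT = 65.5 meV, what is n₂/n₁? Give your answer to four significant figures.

0.1765

n₂/n₁ = exp[−(E₂−E₁)/kT] = exp(−(113.6 meV)/(65.5 meV)) = exp(-1.73435) = 0.1765.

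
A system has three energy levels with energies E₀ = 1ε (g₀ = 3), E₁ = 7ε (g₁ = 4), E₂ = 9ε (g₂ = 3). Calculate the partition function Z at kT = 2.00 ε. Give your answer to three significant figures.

Eᵢ/kT = 0.50000, 3.5000, 4.5000.
Z = Σ gᵢe^(−Eᵢ/kT) = 3·e^(−0.50000) + 4·e^(−3.5000) + 3·e^(−4.5000) = 1.8196 + 0.12079 + 0.033327 = 1.9737.

Z = 1.97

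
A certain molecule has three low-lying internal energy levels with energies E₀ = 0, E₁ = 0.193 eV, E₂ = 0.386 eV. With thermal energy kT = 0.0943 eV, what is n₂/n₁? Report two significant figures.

0.13

n₂/n₁ = exp[−(E₂−E₁)/kT] = exp(−(0.193 eV)/(0.0943 eV)) = exp(-2.047) = 0.13.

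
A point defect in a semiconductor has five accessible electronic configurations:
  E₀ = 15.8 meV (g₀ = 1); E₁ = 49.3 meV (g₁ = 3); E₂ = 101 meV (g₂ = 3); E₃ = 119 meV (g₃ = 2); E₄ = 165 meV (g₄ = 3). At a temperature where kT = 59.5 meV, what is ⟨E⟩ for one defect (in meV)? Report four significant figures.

Eᵢ/kT = 0.265546, 0.828571, 1.69748, 2.00000, 2.77311.
Z = Σ gᵢe^(−Eᵢ/kT) = 1·e^(−0.265546) + 3·e^(−0.828571) + 3·e^(−1.69748) + 2·e^(−2.00000) + 3·e^(−2.77311) = 0.766787 + 1.31002 + 0.549433 + 0.270671 + 0.187402 = 3.08431.
⟨E⟩ = Σ Eᵢ gᵢe^(−Eᵢ/kT) / Z = (15.8·0.766787 + 49.3·1.31002 + 101·0.549433 + 119·0.270671 + 165·0.187402) / 3.08431 = 63.33 meV.

63.33 meV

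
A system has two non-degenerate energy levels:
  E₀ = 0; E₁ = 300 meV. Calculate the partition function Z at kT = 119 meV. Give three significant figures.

Z = 1.08

Eᵢ/kT = 0, 2.5210.
Z = Σ e^(−Eᵢ/kT) = e^(−0) + e^(−2.5210) = 1.0000 + 0.080379 = 1.0804.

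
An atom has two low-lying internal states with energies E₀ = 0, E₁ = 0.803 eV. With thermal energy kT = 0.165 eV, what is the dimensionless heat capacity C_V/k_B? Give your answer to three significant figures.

0.180

Eᵢ/kT = 0, 4.8667.
Z = Σ e^(−Eᵢ/kT) = e^(−0) + e^(−4.8667) = 1.0000 + 0.0076987 = 1.0077.
⟨E⟩ = 0.0061348 eV, ⟨E²⟩ = 0.0049263 eV².
C_V/k_B = (⟨E²⟩ − ⟨E⟩²)/(kT)² = (0.0049263 − 0.000037636)/0.027225 = 0.180.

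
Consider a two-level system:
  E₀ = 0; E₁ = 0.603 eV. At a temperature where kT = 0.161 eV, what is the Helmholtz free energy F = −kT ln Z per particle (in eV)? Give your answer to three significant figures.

Eᵢ/kT = 0, 3.7453.
Z = Σ e^(−Eᵢ/kT) = e^(−0) + e^(−3.7453) = 1.0000 + 0.023629 = 1.0236.
F = −kT ln Z = −0.161 × ln(1.0236) = −0.161 × 0.023326 = -0.00376 eV.

-0.00376 eV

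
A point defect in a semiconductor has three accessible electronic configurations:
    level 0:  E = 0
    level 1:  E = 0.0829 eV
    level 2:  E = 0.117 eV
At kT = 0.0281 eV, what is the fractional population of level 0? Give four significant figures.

0.9364

Eᵢ/kT = 0, 2.95018, 4.16370.
Z = Σ e^(−Eᵢ/kT) = e^(−0) + e^(−2.95018) + e^(−4.16370) = 1.00000 + 0.0523303 + 0.0155499 = 1.06788.
P₀ = e^(−E₀/kT) / Z = 1.00000/1.06788 = 0.9364.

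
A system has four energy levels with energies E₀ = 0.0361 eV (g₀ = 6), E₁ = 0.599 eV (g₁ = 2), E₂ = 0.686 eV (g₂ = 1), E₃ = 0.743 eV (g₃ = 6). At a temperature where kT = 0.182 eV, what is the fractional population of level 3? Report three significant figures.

Eᵢ/kT = 0.19835, 3.2912, 3.7692, 4.0824.
Z = Σ gᵢe^(−Eᵢ/kT) = 6·e^(−0.19835) + 2·e^(−3.2912) + 1·e^(−3.7692) + 6·e^(−4.0824) = 4.9205 + 0.074418 + 0.023071 + 0.10120 = 5.1192.
P₃ = g₃ e^(−E₃/kT) / Z = 0.10120/5.1192 = 0.0198.

0.0198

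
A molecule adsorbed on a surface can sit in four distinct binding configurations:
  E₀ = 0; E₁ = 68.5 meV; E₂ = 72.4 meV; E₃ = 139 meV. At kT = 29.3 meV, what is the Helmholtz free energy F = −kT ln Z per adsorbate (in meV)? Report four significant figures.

Eᵢ/kT = 0, 2.33788, 2.47099, 4.74403.
Z = Σ e^(−Eᵢ/kT) = e^(−0) + e^(−2.33788) + e^(−2.47099) + e^(−4.74403) = 1.00000 + 0.0965321 + 0.0845012 + 0.00870350 = 1.18974.
F = −kT ln Z = −29.3 × ln(1.18974) = −29.3 × 0.173735 = -5.090 meV.

-5.090 meV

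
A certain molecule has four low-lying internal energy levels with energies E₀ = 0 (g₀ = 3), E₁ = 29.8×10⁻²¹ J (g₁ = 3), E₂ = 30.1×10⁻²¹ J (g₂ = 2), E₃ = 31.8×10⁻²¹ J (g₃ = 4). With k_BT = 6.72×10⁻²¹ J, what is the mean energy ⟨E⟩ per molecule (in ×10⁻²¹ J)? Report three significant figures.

0.926 ×10⁻²¹ J

Eᵢ/kT = 0, 4.4345, 4.4792, 4.7321.
Z = Σ gᵢe^(−Eᵢ/kT) = 3·e^(−0) + 3·e^(−4.4345) + 2·e^(−4.4792) + 4·e^(−4.7321) = 3.0000 + 0.035583 + 0.022685 + 0.035232 = 3.0935.
⟨E⟩ = Σ Eᵢ gᵢe^(−Eᵢ/kT) / Z = (0·3.0000 + 29.8·0.035583 + 30.1·0.022685 + 31.8·0.035232) / 3.0935 = 0.926 ×10⁻²¹ J.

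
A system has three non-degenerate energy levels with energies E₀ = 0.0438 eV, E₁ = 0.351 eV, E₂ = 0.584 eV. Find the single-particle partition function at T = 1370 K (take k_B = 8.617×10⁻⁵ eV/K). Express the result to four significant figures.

Z = 0.7483

k_BT = 8.617×10⁻⁵ × 1370 K = 0.118053 eV.
Eᵢ/kT = 0.371020, 2.97324, 4.94693.
Z = Σ e^(−Eᵢ/kT) = e^(−0.371020) + e^(−2.97324) + e^(−4.94693) = 0.690030 + 0.0511374 + 0.00710519 = 0.748273.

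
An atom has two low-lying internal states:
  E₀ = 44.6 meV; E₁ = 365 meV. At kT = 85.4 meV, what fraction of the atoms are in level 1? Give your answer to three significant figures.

Eᵢ/kT = 0.52225, 4.2740.
Z = Σ e^(−Eᵢ/kT) = e^(−0.52225) + e^(−4.2740) = 0.59318 + 0.013926 = 0.60711.
P₁ = e^(−E₁/kT) / Z = 0.013926/0.60711 = 0.0229.

0.0229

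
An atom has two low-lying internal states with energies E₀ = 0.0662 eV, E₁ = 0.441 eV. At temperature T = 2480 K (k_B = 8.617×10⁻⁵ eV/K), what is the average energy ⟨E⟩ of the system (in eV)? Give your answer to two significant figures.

k_BT = 8.617×10⁻⁵ × 2480 K = 0.2137 eV.
Eᵢ/kT = 0.3098, 2.064.
Z = Σ e^(−Eᵢ/kT) = e^(−0.3098) + e^(−2.064) = 0.7336 + 0.1269 = 0.8605.
⟨E⟩ = Σ Eᵢ e^(−Eᵢ/kT) / Z = (0.0662·0.7336 + 0.441·0.1269) / 0.8605 = 0.12 eV.

0.12 eV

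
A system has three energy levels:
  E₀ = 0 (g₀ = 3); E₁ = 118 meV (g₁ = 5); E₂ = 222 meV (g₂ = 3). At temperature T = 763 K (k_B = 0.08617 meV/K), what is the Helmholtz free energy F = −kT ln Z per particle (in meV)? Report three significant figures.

-90.0 meV

k_BT = 0.08617 × 763 K = 65.748 meV.
Eᵢ/kT = 0, 1.7947, 3.3765.
Z = Σ gᵢe^(−Eᵢ/kT) = 3·e^(−0) + 5·e^(−1.7947) + 3·e^(−3.3765) = 3.0000 + 0.83089 + 0.10250 = 3.9334.
F = −kT ln Z = −65.748 × ln(3.9334) = −65.748 × 1.3695 = -90.0 meV.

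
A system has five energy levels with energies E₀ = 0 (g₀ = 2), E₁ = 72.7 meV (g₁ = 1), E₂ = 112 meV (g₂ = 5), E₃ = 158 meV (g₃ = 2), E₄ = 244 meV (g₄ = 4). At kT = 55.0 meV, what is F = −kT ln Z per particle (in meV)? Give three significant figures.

Eᵢ/kT = 0, 1.3218, 2.0364, 2.8727, 4.4364.
Z = Σ gᵢe^(−Eᵢ/kT) = 2·e^(−0) + 1·e^(−1.3218) + 5·e^(−2.0364) + 2·e^(−2.8727) + 4·e^(−4.4364) = 2.0000 + 0.26665 + 0.65249 + 0.11309 + 0.047354 = 3.0796.
F = −kT ln Z = −55.0 × ln(3.0796) = −55.0 × 1.1248 = -61.9 meV.

-61.9 meV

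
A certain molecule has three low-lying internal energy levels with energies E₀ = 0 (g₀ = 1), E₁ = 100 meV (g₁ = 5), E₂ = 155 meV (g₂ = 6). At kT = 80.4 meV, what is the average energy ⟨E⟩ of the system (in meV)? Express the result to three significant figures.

Eᵢ/kT = 0, 1.2438, 1.9279.
Z = Σ gᵢe^(−Eᵢ/kT) = 1·e^(−0) + 5·e^(−1.2438) + 6·e^(−1.9279) = 1.0000 + 1.4414 + 0.87272 = 3.3141.
⟨E⟩ = Σ Eᵢ gᵢe^(−Eᵢ/kT) / Z = (0·1.0000 + 100·1.4414 + 155·0.87272) / 3.3141 = 84.3 meV.

84.3 meV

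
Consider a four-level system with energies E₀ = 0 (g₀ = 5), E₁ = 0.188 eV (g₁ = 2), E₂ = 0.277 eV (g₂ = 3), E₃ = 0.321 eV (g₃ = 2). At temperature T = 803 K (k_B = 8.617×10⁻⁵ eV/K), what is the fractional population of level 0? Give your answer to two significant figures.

0.96

k_BT = 8.617×10⁻⁵ × 803 K = 0.06919 eV.
Eᵢ/kT = 0, 2.717, 4.003, 4.639.
Z = Σ gᵢe^(−Eᵢ/kT) = 5·e^(−0) + 2·e^(−2.717) + 3·e^(−4.003) + 2·e^(−4.639) = 5.000 + 0.1321 + 0.05478 + 0.01933 = 5.206.
P₀ = g₀ e^(−E₀/kT) / Z = 5.000/5.206 = 0.96.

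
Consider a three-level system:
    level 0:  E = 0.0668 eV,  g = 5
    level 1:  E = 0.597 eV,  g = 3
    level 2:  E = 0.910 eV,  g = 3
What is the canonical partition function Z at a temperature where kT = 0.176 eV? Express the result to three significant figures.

Z = 3.54

Eᵢ/kT = 0.37955, 3.3920, 5.1705.
Z = Σ gᵢe^(−Eᵢ/kT) = 5·e^(−0.37955) + 3·e^(−3.3920) + 3·e^(−5.1705) = 3.4208 + 0.10092 + 0.017045 = 3.5388.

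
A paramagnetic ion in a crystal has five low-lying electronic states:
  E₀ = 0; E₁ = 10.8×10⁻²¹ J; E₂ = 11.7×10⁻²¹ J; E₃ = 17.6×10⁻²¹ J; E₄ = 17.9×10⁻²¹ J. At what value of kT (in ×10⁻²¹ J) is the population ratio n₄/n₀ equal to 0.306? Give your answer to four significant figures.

n₄/n₀ = exp[−(E₄−E₀)/kT] = 0.306.
⇒ (E₄−E₀)/kT = ln(1/0.306) = ln(3.26797) = 1.18417.
kT = 17.9 ×10⁻²¹ J / 1.18417 = 15.12 ×10⁻²¹ J.

15.12 ×10⁻²¹ J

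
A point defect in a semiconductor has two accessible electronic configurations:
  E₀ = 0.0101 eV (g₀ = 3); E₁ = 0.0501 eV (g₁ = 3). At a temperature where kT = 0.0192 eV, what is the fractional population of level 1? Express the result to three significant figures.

0.111

Eᵢ/kT = 0.52604, 2.6094.
Z = Σ gᵢe^(−Eᵢ/kT) = 3·e^(−0.52604) + 3·e^(−2.6094) = 1.7728 + 0.22074 = 1.9935.
P₁ = g₁ e^(−E₁/kT) / Z = 0.22074/1.9935 = 0.111.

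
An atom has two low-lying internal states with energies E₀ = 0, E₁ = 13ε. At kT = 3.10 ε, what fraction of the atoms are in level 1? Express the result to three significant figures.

Eᵢ/kT = 0, 4.1935.
Z = Σ e^(−Eᵢ/kT) = e^(−0) + e^(−4.1935) = 1.0000 + 0.015093 = 1.0151.
P₁ = e^(−E₁/kT) / Z = 0.015093/1.0151 = 0.0149.

0.0149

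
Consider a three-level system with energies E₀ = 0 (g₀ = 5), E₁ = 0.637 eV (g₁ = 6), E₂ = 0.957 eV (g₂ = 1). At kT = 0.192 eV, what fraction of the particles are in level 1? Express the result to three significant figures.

Eᵢ/kT = 0, 3.3177, 4.9844.
Z = Σ gᵢe^(−Eᵢ/kT) = 5·e^(−0) + 6·e^(−3.3177) + 1·e^(−4.9844) = 5.0000 + 0.21742 + 0.0068439 = 5.2243.
P₁ = g₁ e^(−E₁/kT) / Z = 0.21742/5.2243 = 0.0416.

0.0416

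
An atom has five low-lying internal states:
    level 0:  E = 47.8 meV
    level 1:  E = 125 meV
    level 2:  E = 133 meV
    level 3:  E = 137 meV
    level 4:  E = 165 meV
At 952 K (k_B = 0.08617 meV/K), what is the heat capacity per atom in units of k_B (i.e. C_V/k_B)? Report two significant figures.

0.31

k_BT = 0.08617 × 952 K = 82.03 meV.
Eᵢ/kT = 0.5827, 1.524, 1.621, 1.670, 2.011.
Z = Σ e^(−Eᵢ/kT) = e^(−0.5827) + e^(−1.524) + e^(−1.621) + e^(−1.670) + e^(−2.011) = 0.5584 + 0.2178 + 0.1977 + 0.1882 + 0.1339 = 1.296.
⟨E⟩ = 98.83 meV, ⟨E²⟩ = 11850 meV².
C_V/k_B = (⟨E²⟩ − ⟨E⟩²)/(kT)² = (11850 − 9767)/6729 = 0.31.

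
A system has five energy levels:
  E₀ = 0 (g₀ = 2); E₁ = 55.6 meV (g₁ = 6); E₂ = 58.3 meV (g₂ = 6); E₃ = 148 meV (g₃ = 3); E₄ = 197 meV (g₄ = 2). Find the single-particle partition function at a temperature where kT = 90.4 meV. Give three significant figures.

Z = 9.20

Eᵢ/kT = 0, 0.61504, 0.64491, 1.6372, 2.1792.
Z = Σ gᵢe^(−Eᵢ/kT) = 2·e^(−0) + 6·e^(−0.61504) + 6·e^(−0.64491) + 3·e^(−1.6372) + 2·e^(−2.1792) = 2.0000 + 3.2437 + 3.1483 + 0.58357 + 0.22626 = 9.2018.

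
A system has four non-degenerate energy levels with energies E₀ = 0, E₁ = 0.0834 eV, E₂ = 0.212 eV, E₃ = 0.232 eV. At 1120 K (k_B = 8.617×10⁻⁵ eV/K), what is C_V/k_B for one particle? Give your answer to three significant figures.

0.587

k_BT = 8.617×10⁻⁵ × 1120 K = 0.096510 eV.
Eᵢ/kT = 0, 0.86416, 2.1967, 2.4039.
Z = Σ e^(−Eᵢ/kT) = e^(−0) + e^(−0.86416) + e^(−2.1967) + e^(−2.4039) = 1.0000 + 0.42141 + 0.11117 + 0.090365 = 1.6229.
⟨E⟩ = 0.049096 eV, ⟨E²⟩ = 0.0078818 eV².
C_V/k_B = (⟨E²⟩ − ⟨E⟩²)/(kT)² = (0.0078818 − 0.0024104)/0.0093142 = 0.587.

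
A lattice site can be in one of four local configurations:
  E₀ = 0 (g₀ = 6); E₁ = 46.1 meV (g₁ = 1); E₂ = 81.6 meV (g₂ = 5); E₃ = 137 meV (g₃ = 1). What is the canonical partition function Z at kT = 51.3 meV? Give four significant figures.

Eᵢ/kT = 0, 0.898635, 1.59064, 2.67057.
Z = Σ gᵢe^(−Eᵢ/kT) = 6·e^(−0) + 1·e^(−0.898635) + 5·e^(−1.59064) + 1·e^(−2.67057) = 6.00000 + 0.407125 + 1.01898 + 0.0692128 = 7.49532.

Z = 7.495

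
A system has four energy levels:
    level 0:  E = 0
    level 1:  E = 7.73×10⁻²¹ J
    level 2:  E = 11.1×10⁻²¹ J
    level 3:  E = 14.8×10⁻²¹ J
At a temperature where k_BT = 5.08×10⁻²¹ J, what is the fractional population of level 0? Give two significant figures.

0.72

Eᵢ/kT = 0, 1.522, 2.185, 2.913.
Z = Σ e^(−Eᵢ/kT) = e^(−0) + e^(−1.522) + e^(−2.185) + e^(−2.913) = 1.000 + 0.2183 + 0.1125 + 0.05431 = 1.385.
P₀ = e^(−E₀/kT) / Z = 1.000/1.385 = 0.72.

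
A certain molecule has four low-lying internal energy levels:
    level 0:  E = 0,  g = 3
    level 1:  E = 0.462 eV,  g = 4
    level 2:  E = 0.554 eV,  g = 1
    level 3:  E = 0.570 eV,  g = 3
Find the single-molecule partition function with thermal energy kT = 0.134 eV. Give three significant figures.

Z = 3.19

Eᵢ/kT = 0, 3.4478, 4.1343, 4.2537.
Z = Σ gᵢe^(−Eᵢ/kT) = 3·e^(−0) + 4·e^(−3.4478) + 1·e^(−4.1343) + 3·e^(−4.2537) = 3.0000 + 0.12726 + 0.016014 + 0.042635 = 3.1859.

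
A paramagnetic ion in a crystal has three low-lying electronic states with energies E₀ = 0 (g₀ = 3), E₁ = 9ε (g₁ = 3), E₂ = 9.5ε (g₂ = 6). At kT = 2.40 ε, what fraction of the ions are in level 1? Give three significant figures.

0.0222

Eᵢ/kT = 0, 3.7500, 3.9583.
Z = Σ gᵢe^(−Eᵢ/kT) = 3·e^(−0) + 3·e^(−3.7500) + 6·e^(−3.9583) = 3.0000 + 0.070553 + 0.11457 = 3.1851.
P₁ = g₁ e^(−E₁/kT) / Z = 0.070553/3.1851 = 0.0222.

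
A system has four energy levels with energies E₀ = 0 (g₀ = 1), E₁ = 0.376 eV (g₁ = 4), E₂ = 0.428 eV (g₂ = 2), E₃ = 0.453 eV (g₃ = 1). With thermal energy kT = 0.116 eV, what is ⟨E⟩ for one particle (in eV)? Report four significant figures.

Eᵢ/kT = 0, 3.24138, 3.68966, 3.90517.
Z = Σ gᵢe^(−Eᵢ/kT) = 1·e^(−0) + 4·e^(−3.24138) + 2·e^(−3.68966) + 1·e^(−3.90517) = 1.00000 + 0.156440 + 0.0499610 + 0.0201375 = 1.22654.
⟨E⟩ = Σ Eᵢ gᵢe^(−Eᵢ/kT) / Z = (0·1.00000 + 0.376·0.156440 + 0.428·0.0499610 + 0.453·0.0201375) / 1.22654 = 0.07283 eV.

0.07283 eV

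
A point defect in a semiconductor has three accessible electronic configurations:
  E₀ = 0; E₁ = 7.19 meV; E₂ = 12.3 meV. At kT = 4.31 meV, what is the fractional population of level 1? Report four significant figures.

Eᵢ/kT = 0, 1.66821, 2.85383.
Z = Σ e^(−Eᵢ/kT) = e^(−0) + e^(−1.66821) + e^(−2.85383) = 1.00000 + 0.188584 + 0.0576232 = 1.24621.
P₁ = e^(−E₁/kT) / Z = 0.188584/1.24621 = 0.1513.

0.1513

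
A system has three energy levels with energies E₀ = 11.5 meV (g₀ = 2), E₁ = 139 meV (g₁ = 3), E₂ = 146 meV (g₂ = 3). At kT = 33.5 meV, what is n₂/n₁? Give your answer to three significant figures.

0.811

n₂/n₁ = (g₂/g₁) exp[−(E₂−E₁)/kT] = (3/3) × exp(−(7 meV)/(33.5 meV)) = (3/3) × exp(-0.20896) = 0.811.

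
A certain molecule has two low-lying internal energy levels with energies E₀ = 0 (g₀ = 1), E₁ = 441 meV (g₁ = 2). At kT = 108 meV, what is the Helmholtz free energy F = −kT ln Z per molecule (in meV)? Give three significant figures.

-3.58 meV

Eᵢ/kT = 0, 4.0833.
Z = Σ gᵢe^(−Eᵢ/kT) = 1·e^(−0) + 2·e^(−4.0833) = 1.0000 + 0.033704 = 1.0337.
F = −kT ln Z = −108 × ln(1.0337) = −108 × 0.033145 = -3.58 meV.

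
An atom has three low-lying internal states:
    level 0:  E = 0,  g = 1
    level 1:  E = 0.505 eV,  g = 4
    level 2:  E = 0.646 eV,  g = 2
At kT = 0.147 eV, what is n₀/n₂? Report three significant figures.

40.5

n₀/n₂ = (g₀/g₂) exp[−(E₀−E₂)/kT] = (1/2) × exp(−(-0.646 eV)/(0.147 eV)) = (1/2) × exp(4.3946) = 40.5.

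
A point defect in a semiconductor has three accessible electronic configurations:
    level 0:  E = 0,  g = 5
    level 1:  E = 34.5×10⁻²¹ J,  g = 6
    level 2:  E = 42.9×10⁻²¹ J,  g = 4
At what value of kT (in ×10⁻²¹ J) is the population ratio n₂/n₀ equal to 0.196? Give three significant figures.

30.5 ×10⁻²¹ J

n₂/n₀ = (g₂/g₀) exp[−(E₂−E₀)/kT] = 0.196.
⇒ (E₂−E₀)/kT = ln((4/5)/0.196) = ln(4.0816) = 1.4065.
kT = 42.9 ×10⁻²¹ J / 1.4065 = 30.5 ×10⁻²¹ J.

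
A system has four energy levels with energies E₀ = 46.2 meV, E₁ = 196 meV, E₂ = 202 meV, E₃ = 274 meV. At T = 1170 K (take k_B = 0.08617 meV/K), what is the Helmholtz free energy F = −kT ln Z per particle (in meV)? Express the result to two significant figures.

2.4 meV

k_BT = 0.08617 × 1170 K = 100.8 meV.
Eᵢ/kT = 0.4583, 1.944, 2.004, 2.718.
Z = Σ e^(−Eᵢ/kT) = e^(−0.4583) + e^(−1.944) + e^(−2.004) + e^(−2.718) = 0.6324 + 0.1431 + 0.1348 + 0.06601 = 0.9763.
F = −kT ln Z = −100.8 × ln(0.9763) = −100.8 × -0.02399 = 2.4 meV.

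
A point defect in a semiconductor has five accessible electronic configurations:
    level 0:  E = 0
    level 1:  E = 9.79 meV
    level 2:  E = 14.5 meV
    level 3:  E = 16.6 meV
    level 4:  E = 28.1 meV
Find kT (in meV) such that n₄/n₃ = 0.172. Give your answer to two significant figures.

n₄/n₃ = exp[−(E₄−E₃)/kT] = 0.172.
⇒ (E₄−E₃)/kT = ln(1/0.172) = ln(5.814) = 1.760.
kT = 11.5 meV / 1.760 = 6.5 meV.

6.5 meV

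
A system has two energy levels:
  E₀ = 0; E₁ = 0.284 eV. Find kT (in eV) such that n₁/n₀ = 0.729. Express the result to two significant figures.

0.90 eV

n₁/n₀ = exp[−(E₁−E₀)/kT] = 0.729.
⇒ (E₁−E₀)/kT = ln(1/0.729) = ln(1.372) = 0.3163.
kT = 0.284 eV / 0.3163 = 0.90 eV.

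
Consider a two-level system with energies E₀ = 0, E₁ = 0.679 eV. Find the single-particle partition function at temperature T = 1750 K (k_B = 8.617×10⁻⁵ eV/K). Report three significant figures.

k_BT = 8.617×10⁻⁵ × 1750 K = 0.15080 eV.
Eᵢ/kT = 0, 4.5027.
Z = Σ e^(−Eᵢ/kT) = e^(−0) + e^(−4.5027) = 1.0000 + 0.011079 = 1.0111.

Z = 1.01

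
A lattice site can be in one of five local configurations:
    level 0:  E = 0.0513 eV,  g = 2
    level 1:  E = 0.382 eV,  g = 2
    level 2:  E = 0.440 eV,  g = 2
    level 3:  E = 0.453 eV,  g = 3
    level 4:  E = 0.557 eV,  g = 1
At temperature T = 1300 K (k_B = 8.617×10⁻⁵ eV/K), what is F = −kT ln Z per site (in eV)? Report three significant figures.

-0.0401 eV

k_BT = 8.617×10⁻⁵ × 1300 K = 0.11202 eV.
Eᵢ/kT = 0.45795, 3.4101, 3.9279, 4.0439, 4.9723.
Z = Σ gᵢe^(−Eᵢ/kT) = 2·e^(−0.45795) + 2·e^(−3.4101) + 2·e^(−3.9279) + 3·e^(−4.0439) + 1·e^(−4.9723) = 1.2652 + 0.066076 + 0.039370 + 0.052587 + 0.0069272 = 1.4302.
F = −kT ln Z = −0.11202 × ln(1.4302) = −0.11202 × 0.35781 = -0.0401 eV.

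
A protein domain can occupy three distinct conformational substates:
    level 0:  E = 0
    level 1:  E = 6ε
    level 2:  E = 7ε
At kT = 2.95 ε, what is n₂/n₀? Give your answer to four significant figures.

n₂/n₀ = exp[−(E₂−E₀)/kT] = exp(−(7ε)/(2.95ε)) = exp(-2.37288) = 0.09321.

0.09321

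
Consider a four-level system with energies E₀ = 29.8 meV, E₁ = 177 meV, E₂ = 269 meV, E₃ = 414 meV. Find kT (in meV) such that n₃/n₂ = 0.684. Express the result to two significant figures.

380 meV

n₃/n₂ = exp[−(E₃−E₂)/kT] = 0.684.
⇒ (E₃−E₂)/kT = ln(1/0.684) = ln(1.462) = 0.3798.
kT = 145 meV / 0.3798 = 380 meV.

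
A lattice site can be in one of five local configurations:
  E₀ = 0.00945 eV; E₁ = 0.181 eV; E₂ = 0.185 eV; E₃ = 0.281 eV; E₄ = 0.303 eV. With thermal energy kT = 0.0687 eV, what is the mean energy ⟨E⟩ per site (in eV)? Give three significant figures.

Eᵢ/kT = 0.13755, 2.6346, 2.6929, 4.0902, 4.4105.
Z = Σ e^(−Eᵢ/kT) = e^(−0.13755) + e^(−2.6346) + e^(−2.6929) + e^(−4.0902) + e^(−4.4105) = 0.87149 + 0.071748 + 0.067684 + 0.016736 + 0.012149 = 1.0398.
⟨E⟩ = Σ Eᵢ e^(−Eᵢ/kT) / Z = (0.00945·0.87149 + 0.181·0.071748 + 0.185·0.067684 + 0.281·0.016736 + 0.303·0.012149) / 1.0398 = 0.0405 eV.

0.0405 eV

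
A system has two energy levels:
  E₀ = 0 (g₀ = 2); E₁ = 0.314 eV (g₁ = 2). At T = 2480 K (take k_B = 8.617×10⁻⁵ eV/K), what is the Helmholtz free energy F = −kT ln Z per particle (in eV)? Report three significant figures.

k_BT = 8.617×10⁻⁵ × 2480 K = 0.21370 eV.
Eᵢ/kT = 0, 1.4693.
Z = Σ gᵢe^(−Eᵢ/kT) = 2·e^(−0) + 2·e^(−1.4693) = 2.0000 + 0.46017 = 2.4602.
F = −kT ln Z = −0.21370 × ln(2.4602) = −0.21370 × 0.90024 = -0.192 eV.

-0.192 eV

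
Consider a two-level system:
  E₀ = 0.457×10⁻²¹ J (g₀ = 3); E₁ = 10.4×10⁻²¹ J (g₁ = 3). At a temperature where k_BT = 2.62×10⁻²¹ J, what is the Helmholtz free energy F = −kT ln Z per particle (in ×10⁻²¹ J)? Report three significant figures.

-2.48 ×10⁻²¹ J

Eᵢ/kT = 0.17443, 3.9695.
Z = Σ gᵢe^(−Eᵢ/kT) = 3·e^(−0.17443) + 3·e^(−3.9695) = 2.5198 + 0.056649 = 2.5764.
F = −kT ln Z = −2.62 × ln(2.5764) = −2.62 × 0.94639 = -2.48 ×10⁻²¹ J.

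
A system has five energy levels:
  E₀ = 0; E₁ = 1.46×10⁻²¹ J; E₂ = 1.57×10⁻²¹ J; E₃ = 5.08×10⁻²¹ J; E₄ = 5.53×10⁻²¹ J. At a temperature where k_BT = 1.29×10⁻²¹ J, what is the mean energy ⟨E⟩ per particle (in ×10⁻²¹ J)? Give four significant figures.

Eᵢ/kT = 0, 1.13178, 1.21705, 3.93798, 4.28682.
Z = Σ e^(−Eᵢ/kT) = e^(−0) + e^(−1.13178) + e^(−1.21705) + e^(−3.93798) + e^(−4.28682) = 1.00000 + 0.322459 + 0.296102 + 0.0194875 + 0.0137486 = 1.65180.
⟨E⟩ = Σ Eᵢ e^(−Eᵢ/kT) / Z = (0·1.00000 + 1.46·0.322459 + 1.57·0.296102 + 5.08·0.0194875 + 5.53·0.0137486) / 1.65180 = 0.6724 ×10⁻²¹ J.

0.6724 ×10⁻²¹ J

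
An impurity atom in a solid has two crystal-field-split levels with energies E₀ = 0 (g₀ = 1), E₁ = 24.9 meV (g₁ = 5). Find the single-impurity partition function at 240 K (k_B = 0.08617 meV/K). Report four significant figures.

Z = 2.500

k_BT = 0.08617 × 240 K = 20.6808 meV.
Eᵢ/kT = 0, 1.20402.
Z = Σ gᵢe^(−Eᵢ/kT) = 1·e^(−0) + 5·e^(−1.20402) = 1.00000 + 1.49993 = 2.49993.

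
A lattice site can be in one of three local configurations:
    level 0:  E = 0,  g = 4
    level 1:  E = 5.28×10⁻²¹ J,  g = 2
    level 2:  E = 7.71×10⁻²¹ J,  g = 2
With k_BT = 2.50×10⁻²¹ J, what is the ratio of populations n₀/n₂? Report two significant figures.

44

n₀/n₂ = (g₀/g₂) exp[−(E₀−E₂)/kT] = (4/2) × exp(−(-7.71 ×10⁻²¹ J)/(2.50 ×10⁻²¹ J)) = (4/2) × exp(3.084) = 44.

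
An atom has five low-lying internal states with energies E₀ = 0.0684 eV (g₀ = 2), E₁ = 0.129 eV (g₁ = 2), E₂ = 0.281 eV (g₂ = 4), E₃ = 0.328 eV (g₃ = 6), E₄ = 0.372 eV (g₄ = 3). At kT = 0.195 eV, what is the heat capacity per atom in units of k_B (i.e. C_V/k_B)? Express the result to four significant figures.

0.3560

Eᵢ/kT = 0.350769, 0.661538, 1.44103, 1.68205, 1.90769.
Z = Σ gᵢe^(−Eᵢ/kT) = 2·e^(−0.350769) + 2·e^(−0.661538) + 4·e^(−1.44103) + 6·e^(−1.68205) + 3·e^(−1.90769) = 1.40829 + 1.03211 + 0.946735 + 1.11595 + 0.445269 = 4.94835.
⟨E⟩ = 0.207579 eV, ⟨E²⟩ = 0.0566241 eV².
C_V/k_B = (⟨E²⟩ − ⟨E⟩²)/(kT)² = (0.0566241 − 0.0430890)/0.0380250 = 0.3560.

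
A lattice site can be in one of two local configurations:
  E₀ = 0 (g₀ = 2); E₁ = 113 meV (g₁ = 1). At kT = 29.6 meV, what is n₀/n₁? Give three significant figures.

91.0

n₀/n₁ = (g₀/g₁) exp[−(E₀−E₁)/kT] = (2/1) × exp(−(-113 meV)/(29.6 meV)) = (2/1) × exp(3.8176) = 91.0.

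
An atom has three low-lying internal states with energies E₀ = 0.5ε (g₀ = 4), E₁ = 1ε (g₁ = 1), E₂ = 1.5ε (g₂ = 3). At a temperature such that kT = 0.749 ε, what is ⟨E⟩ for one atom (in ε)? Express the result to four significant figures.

Eᵢ/kT = 0.667557, 1.33511, 2.00267.
Z = Σ gᵢe^(−Eᵢ/kT) = 4·e^(−0.667557) + 1·e^(−1.33511) + 3·e^(−2.00267) = 2.05184 + 0.263129 + 0.404923 = 2.71989.
⟨E⟩ = Σ Eᵢ gᵢe^(−Eᵢ/kT) / Z = (0.5·2.05184 + 1·0.263129 + 1.5·0.404923) / 2.71989 = 0.6972 ε.

0.6972 ε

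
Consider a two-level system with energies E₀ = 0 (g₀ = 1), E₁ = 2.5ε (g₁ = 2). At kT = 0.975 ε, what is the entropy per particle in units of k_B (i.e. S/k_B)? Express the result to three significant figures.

Eᵢ/kT = 0, 2.5641.
Z = Σ gᵢe^(−Eᵢ/kT) = 1·e^(−0) + 2·e^(−2.5641) = 1.0000 + 0.15398 = 1.1540.
⟨E⟩ = Σ EᵢPᵢ = 0.33358 ε.
S/k_B = ln Z + ⟨E⟩/kT = ln(1.1540) + 0.33358/0.975 = 0.14323 + 0.34213 = 0.485.

0.485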